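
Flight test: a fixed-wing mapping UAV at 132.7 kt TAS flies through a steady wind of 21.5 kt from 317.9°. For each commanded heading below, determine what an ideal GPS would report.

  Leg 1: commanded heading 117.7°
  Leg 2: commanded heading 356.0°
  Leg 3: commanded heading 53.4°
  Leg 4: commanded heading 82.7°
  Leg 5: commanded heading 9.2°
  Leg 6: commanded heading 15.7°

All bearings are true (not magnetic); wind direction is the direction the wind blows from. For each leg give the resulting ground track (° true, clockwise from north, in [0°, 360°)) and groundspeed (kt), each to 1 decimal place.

Leg 1: heading 117.7°; drift +2.8° → track 120.5°, groundspeed 153.1 kt
Leg 2: heading 356.0°; drift +6.5° → track 2.5°, groundspeed 116.5 kt
Leg 3: heading 53.4°; drift +9.0° → track 62.4°, groundspeed 136.4 kt
Leg 4: heading 82.7°; drift +6.9° → track 89.6°, groundspeed 146.0 kt
Leg 5: heading 9.2°; drift +8.0° → track 17.2°, groundspeed 120.4 kt
Leg 6: heading 15.7°; drift +8.5° → track 24.2°, groundspeed 122.6 kt

Leg 1: track=120.5°, groundspeed=153.1 kt
Leg 2: track=2.5°, groundspeed=116.5 kt
Leg 3: track=62.4°, groundspeed=136.4 kt
Leg 4: track=89.6°, groundspeed=146.0 kt
Leg 5: track=17.2°, groundspeed=120.4 kt
Leg 6: track=24.2°, groundspeed=122.6 kt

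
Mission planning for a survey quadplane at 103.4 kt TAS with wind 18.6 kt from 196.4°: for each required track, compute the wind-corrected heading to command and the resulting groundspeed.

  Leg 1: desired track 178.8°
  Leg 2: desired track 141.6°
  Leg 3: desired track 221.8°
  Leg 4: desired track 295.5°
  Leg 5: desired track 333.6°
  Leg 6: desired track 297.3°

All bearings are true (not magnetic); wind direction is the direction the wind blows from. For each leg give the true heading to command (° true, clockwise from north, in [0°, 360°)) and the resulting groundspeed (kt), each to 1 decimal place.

Leg 1: desired track 178.8°; wind correction +3.1° → command heading 181.9°, groundspeed 85.5 kt
Leg 2: desired track 141.6°; wind correction +8.5° → command heading 150.1°, groundspeed 91.6 kt
Leg 3: desired track 221.8°; wind correction -4.4° → command heading 217.4°, groundspeed 86.3 kt
Leg 4: desired track 295.5°; wind correction -10.2° → command heading 285.3°, groundspeed 104.7 kt
Leg 5: desired track 333.6°; wind correction -7.0° → command heading 326.6°, groundspeed 116.3 kt
Leg 6: desired track 297.3°; wind correction -10.2° → command heading 287.1°, groundspeed 105.3 kt

Leg 1: heading=181.9°, groundspeed=85.5 kt
Leg 2: heading=150.1°, groundspeed=91.6 kt
Leg 3: heading=217.4°, groundspeed=86.3 kt
Leg 4: heading=285.3°, groundspeed=104.7 kt
Leg 5: heading=326.6°, groundspeed=116.3 kt
Leg 6: heading=287.1°, groundspeed=105.3 kt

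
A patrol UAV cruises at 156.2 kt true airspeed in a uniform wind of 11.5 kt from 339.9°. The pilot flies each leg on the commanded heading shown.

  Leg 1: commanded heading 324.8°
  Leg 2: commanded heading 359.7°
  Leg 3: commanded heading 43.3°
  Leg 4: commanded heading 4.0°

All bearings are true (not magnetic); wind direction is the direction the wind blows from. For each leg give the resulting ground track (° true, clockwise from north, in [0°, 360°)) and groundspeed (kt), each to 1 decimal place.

Leg 1: heading 324.8°; drift -1.2° → track 323.6°, groundspeed 145.1 kt
Leg 2: heading 359.7°; drift +1.5° → track 1.2°, groundspeed 145.4 kt
Leg 3: heading 43.3°; drift +3.9° → track 47.2°, groundspeed 151.4 kt
Leg 4: heading 4.0°; drift +1.8° → track 5.8°, groundspeed 145.8 kt

Leg 1: track=323.6°, groundspeed=145.1 kt
Leg 2: track=1.2°, groundspeed=145.4 kt
Leg 3: track=47.2°, groundspeed=151.4 kt
Leg 4: track=5.8°, groundspeed=145.8 kt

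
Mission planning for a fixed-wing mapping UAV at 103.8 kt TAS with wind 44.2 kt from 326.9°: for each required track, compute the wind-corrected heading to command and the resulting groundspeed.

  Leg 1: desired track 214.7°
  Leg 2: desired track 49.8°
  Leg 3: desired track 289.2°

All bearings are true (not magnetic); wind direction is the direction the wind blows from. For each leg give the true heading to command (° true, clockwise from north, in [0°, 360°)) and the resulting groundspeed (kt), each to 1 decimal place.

Leg 1: heading=237.9°, groundspeed=112.1 kt
Leg 2: heading=24.8°, groundspeed=88.6 kt
Leg 3: heading=304.3°, groundspeed=65.2 kt

Leg 1: desired track 214.7°; wind correction +23.2° → command heading 237.9°, groundspeed 112.1 kt
Leg 2: desired track 49.8°; wind correction -25.0° → command heading 24.8°, groundspeed 88.6 kt
Leg 3: desired track 289.2°; wind correction +15.1° → command heading 304.3°, groundspeed 65.2 kt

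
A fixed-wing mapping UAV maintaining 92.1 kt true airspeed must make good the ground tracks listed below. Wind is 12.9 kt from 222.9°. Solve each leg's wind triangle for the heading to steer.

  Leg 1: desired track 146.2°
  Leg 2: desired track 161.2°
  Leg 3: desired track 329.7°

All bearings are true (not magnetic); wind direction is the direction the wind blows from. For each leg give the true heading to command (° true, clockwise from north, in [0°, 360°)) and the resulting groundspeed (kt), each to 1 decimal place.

Leg 1: desired track 146.2°; wind correction +7.8° → command heading 154.0°, groundspeed 88.3 kt
Leg 2: desired track 161.2°; wind correction +7.1° → command heading 168.3°, groundspeed 85.3 kt
Leg 3: desired track 329.7°; wind correction -7.7° → command heading 322.0°, groundspeed 95.0 kt

Leg 1: heading=154.0°, groundspeed=88.3 kt
Leg 2: heading=168.3°, groundspeed=85.3 kt
Leg 3: heading=322.0°, groundspeed=95.0 kt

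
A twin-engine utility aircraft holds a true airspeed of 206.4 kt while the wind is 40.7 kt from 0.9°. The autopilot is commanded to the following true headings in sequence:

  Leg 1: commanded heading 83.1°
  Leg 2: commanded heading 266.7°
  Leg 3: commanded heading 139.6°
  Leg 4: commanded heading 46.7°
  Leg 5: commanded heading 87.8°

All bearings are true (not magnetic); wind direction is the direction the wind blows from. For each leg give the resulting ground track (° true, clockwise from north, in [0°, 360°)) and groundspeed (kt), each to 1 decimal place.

Leg 1: track=94.5°, groundspeed=204.9 kt
Leg 2: track=255.7°, groundspeed=213.3 kt
Leg 3: track=146.1°, groundspeed=238.5 kt
Leg 4: track=56.0°, groundspeed=180.4 kt
Leg 5: track=99.1°, groundspeed=208.2 kt

Leg 1: heading 83.1°; drift +11.4° → track 94.5°, groundspeed 204.9 kt
Leg 2: heading 266.7°; drift -11.0° → track 255.7°, groundspeed 213.3 kt
Leg 3: heading 139.6°; drift +6.5° → track 146.1°, groundspeed 238.5 kt
Leg 4: heading 46.7°; drift +9.3° → track 56.0°, groundspeed 180.4 kt
Leg 5: heading 87.8°; drift +11.3° → track 99.1°, groundspeed 208.2 kt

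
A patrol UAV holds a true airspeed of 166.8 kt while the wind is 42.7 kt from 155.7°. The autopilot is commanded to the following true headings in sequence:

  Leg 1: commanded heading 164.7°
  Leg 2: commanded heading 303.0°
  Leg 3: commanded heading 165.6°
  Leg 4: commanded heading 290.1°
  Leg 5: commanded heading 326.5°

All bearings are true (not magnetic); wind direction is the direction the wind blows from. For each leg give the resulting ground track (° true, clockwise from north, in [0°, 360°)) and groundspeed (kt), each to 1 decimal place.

Leg 1: heading 164.7°; drift +3.1° → track 167.8°, groundspeed 124.8 kt
Leg 2: heading 303.0°; drift +6.5° → track 309.5°, groundspeed 204.0 kt
Leg 3: heading 165.6°; drift +3.4° → track 169.0°, groundspeed 125.0 kt
Leg 4: heading 290.1°; drift +8.8° → track 298.9°, groundspeed 199.0 kt
Leg 5: heading 326.5°; drift +1.9° → track 328.4°, groundspeed 209.1 kt

Leg 1: track=167.8°, groundspeed=124.8 kt
Leg 2: track=309.5°, groundspeed=204.0 kt
Leg 3: track=169.0°, groundspeed=125.0 kt
Leg 4: track=298.9°, groundspeed=199.0 kt
Leg 5: track=328.4°, groundspeed=209.1 kt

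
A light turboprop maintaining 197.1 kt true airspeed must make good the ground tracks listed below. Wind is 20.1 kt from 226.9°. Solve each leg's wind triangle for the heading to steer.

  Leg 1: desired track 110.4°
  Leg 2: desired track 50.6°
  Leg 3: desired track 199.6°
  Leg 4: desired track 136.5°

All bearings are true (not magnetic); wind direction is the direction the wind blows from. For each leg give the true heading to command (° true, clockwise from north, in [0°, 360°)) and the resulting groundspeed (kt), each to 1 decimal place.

Leg 1: heading=115.6°, groundspeed=205.2 kt
Leg 2: heading=51.0°, groundspeed=217.2 kt
Leg 3: heading=202.3°, groundspeed=179.0 kt
Leg 4: heading=142.4°, groundspeed=196.2 kt

Leg 1: desired track 110.4°; wind correction +5.2° → command heading 115.6°, groundspeed 205.2 kt
Leg 2: desired track 50.6°; wind correction +0.4° → command heading 51.0°, groundspeed 217.2 kt
Leg 3: desired track 199.6°; wind correction +2.7° → command heading 202.3°, groundspeed 179.0 kt
Leg 4: desired track 136.5°; wind correction +5.9° → command heading 142.4°, groundspeed 196.2 kt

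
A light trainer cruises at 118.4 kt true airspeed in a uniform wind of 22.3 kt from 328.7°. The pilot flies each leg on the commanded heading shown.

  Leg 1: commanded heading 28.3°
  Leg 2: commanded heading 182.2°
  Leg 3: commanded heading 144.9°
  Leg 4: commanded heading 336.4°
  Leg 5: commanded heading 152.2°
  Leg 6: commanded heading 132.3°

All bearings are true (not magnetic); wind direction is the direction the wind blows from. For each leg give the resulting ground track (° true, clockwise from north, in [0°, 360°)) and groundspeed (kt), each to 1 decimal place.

Leg 1: heading 28.3°; drift +10.2° → track 38.5°, groundspeed 108.8 kt
Leg 2: heading 182.2°; drift -5.1° → track 177.1°, groundspeed 137.5 kt
Leg 3: heading 144.9°; drift +0.6° → track 145.5°, groundspeed 140.7 kt
Leg 4: heading 336.4°; drift +1.8° → track 338.2°, groundspeed 96.3 kt
Leg 5: heading 152.2°; drift -0.6° → track 151.6°, groundspeed 140.7 kt
Leg 6: heading 132.3°; drift +2.6° → track 134.9°, groundspeed 139.9 kt

Leg 1: track=38.5°, groundspeed=108.8 kt
Leg 2: track=177.1°, groundspeed=137.5 kt
Leg 3: track=145.5°, groundspeed=140.7 kt
Leg 4: track=338.2°, groundspeed=96.3 kt
Leg 5: track=151.6°, groundspeed=140.7 kt
Leg 6: track=134.9°, groundspeed=139.9 kt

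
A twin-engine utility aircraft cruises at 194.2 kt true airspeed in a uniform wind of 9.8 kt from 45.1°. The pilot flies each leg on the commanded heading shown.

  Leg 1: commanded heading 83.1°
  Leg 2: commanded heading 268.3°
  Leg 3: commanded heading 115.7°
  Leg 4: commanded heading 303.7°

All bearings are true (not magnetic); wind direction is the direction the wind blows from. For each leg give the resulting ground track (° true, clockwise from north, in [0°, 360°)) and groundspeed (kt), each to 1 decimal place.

Leg 1: track=85.0°, groundspeed=186.6 kt
Leg 2: track=266.4°, groundspeed=201.5 kt
Leg 3: track=118.5°, groundspeed=191.2 kt
Leg 4: track=300.9°, groundspeed=196.4 kt

Leg 1: heading 83.1°; drift +1.9° → track 85.0°, groundspeed 186.6 kt
Leg 2: heading 268.3°; drift -1.9° → track 266.4°, groundspeed 201.5 kt
Leg 3: heading 115.7°; drift +2.8° → track 118.5°, groundspeed 191.2 kt
Leg 4: heading 303.7°; drift -2.8° → track 300.9°, groundspeed 196.4 kt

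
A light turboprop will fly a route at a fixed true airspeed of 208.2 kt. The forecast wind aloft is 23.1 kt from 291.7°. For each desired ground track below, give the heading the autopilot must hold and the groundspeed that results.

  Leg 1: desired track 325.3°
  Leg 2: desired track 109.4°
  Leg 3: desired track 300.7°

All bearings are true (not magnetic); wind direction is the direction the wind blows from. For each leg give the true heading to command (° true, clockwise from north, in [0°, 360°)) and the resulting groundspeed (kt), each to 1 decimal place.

Leg 1: desired track 325.3°; wind correction -3.5° → command heading 321.8°, groundspeed 188.6 kt
Leg 2: desired track 109.4°; wind correction -0.3° → command heading 109.1°, groundspeed 231.3 kt
Leg 3: desired track 300.7°; wind correction -1.0° → command heading 299.7°, groundspeed 185.4 kt

Leg 1: heading=321.8°, groundspeed=188.6 kt
Leg 2: heading=109.1°, groundspeed=231.3 kt
Leg 3: heading=299.7°, groundspeed=185.4 kt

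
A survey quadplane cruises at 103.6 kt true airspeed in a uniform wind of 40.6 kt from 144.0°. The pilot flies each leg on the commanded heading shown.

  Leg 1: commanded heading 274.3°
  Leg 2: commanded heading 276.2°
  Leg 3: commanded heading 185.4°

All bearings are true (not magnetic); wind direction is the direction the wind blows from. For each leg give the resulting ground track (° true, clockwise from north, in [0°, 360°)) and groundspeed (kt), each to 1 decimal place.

Leg 1: heading 274.3°; drift +13.4° → track 287.7°, groundspeed 133.5 kt
Leg 2: heading 276.2°; drift +12.9° → track 289.1°, groundspeed 134.3 kt
Leg 3: heading 185.4°; drift +20.2° → track 205.6°, groundspeed 77.9 kt

Leg 1: track=287.7°, groundspeed=133.5 kt
Leg 2: track=289.1°, groundspeed=134.3 kt
Leg 3: track=205.6°, groundspeed=77.9 kt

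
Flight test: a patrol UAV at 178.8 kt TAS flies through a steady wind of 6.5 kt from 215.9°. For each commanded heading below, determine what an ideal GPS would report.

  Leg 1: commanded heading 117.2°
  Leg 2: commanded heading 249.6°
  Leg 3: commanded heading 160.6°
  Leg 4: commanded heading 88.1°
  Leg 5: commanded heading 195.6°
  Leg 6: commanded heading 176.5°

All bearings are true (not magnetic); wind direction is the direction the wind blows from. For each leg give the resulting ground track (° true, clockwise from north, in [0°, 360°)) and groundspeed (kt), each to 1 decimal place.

Leg 1: heading 117.2°; drift -2.0° → track 115.2°, groundspeed 179.9 kt
Leg 2: heading 249.6°; drift +1.2° → track 250.8°, groundspeed 173.4 kt
Leg 3: heading 160.6°; drift -1.7° → track 158.9°, groundspeed 175.2 kt
Leg 4: heading 88.1°; drift -1.6° → track 86.5°, groundspeed 182.9 kt
Leg 5: heading 195.6°; drift -0.7° → track 194.9°, groundspeed 172.7 kt
Leg 6: heading 176.5°; drift -1.4° → track 175.1°, groundspeed 173.8 kt

Leg 1: track=115.2°, groundspeed=179.9 kt
Leg 2: track=250.8°, groundspeed=173.4 kt
Leg 3: track=158.9°, groundspeed=175.2 kt
Leg 4: track=86.5°, groundspeed=182.9 kt
Leg 5: track=194.9°, groundspeed=172.7 kt
Leg 6: track=175.1°, groundspeed=173.8 kt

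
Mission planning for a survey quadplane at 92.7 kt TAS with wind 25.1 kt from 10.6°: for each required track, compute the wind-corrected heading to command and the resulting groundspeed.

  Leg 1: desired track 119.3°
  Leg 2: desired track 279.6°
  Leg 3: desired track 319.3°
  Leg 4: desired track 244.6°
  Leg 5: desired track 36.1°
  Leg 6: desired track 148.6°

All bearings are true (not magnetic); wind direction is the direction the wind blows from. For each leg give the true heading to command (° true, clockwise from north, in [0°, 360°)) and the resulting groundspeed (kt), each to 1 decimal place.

Leg 1: heading=104.4°, groundspeed=97.6 kt
Leg 2: heading=295.3°, groundspeed=89.7 kt
Leg 3: heading=331.5°, groundspeed=74.9 kt
Leg 4: heading=257.3°, groundspeed=105.2 kt
Leg 5: heading=29.4°, groundspeed=69.4 kt
Leg 6: heading=138.2°, groundspeed=109.8 kt

Leg 1: desired track 119.3°; wind correction -14.9° → command heading 104.4°, groundspeed 97.6 kt
Leg 2: desired track 279.6°; wind correction +15.7° → command heading 295.3°, groundspeed 89.7 kt
Leg 3: desired track 319.3°; wind correction +12.2° → command heading 331.5°, groundspeed 74.9 kt
Leg 4: desired track 244.6°; wind correction +12.7° → command heading 257.3°, groundspeed 105.2 kt
Leg 5: desired track 36.1°; wind correction -6.7° → command heading 29.4°, groundspeed 69.4 kt
Leg 6: desired track 148.6°; wind correction -10.4° → command heading 138.2°, groundspeed 109.8 kt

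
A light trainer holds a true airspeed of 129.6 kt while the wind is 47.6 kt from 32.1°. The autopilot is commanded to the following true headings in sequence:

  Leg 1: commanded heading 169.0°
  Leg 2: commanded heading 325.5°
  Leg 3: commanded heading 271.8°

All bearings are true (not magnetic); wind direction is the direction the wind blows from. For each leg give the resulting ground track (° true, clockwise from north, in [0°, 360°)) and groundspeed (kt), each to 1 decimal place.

Leg 1: track=180.2°, groundspeed=167.5 kt
Leg 2: track=304.0°, groundspeed=119.0 kt
Leg 3: track=256.8°, groundspeed=159.0 kt

Leg 1: heading 169.0°; drift +11.2° → track 180.2°, groundspeed 167.5 kt
Leg 2: heading 325.5°; drift -21.5° → track 304.0°, groundspeed 119.0 kt
Leg 3: heading 271.8°; drift -15.0° → track 256.8°, groundspeed 159.0 kt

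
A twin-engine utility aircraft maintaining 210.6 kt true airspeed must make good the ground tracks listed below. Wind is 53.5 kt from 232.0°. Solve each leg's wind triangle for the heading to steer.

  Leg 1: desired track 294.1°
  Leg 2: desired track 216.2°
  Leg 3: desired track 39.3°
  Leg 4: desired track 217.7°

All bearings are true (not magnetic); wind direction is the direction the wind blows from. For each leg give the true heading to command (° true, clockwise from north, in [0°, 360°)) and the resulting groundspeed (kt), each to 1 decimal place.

Leg 1: heading=281.1°, groundspeed=180.2 kt
Leg 2: heading=220.2°, groundspeed=158.6 kt
Leg 3: heading=36.1°, groundspeed=262.5 kt
Leg 4: heading=221.3°, groundspeed=158.3 kt

Leg 1: desired track 294.1°; wind correction -13.0° → command heading 281.1°, groundspeed 180.2 kt
Leg 2: desired track 216.2°; wind correction +4.0° → command heading 220.2°, groundspeed 158.6 kt
Leg 3: desired track 39.3°; wind correction -3.2° → command heading 36.1°, groundspeed 262.5 kt
Leg 4: desired track 217.7°; wind correction +3.6° → command heading 221.3°, groundspeed 158.3 kt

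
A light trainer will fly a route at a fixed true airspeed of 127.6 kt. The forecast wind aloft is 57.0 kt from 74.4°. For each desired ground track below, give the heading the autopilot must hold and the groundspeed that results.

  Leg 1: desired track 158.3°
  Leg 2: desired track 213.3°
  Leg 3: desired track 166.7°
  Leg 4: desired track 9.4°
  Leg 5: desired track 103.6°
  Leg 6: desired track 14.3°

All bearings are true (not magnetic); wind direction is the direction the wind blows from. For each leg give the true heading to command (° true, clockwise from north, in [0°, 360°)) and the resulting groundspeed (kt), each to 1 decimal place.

Leg 1: heading=131.9°, groundspeed=108.3 kt
Leg 2: heading=196.2°, groundspeed=164.9 kt
Leg 3: heading=140.2°, groundspeed=116.5 kt
Leg 4: heading=33.3°, groundspeed=92.6 kt
Leg 5: heading=91.0°, groundspeed=74.8 kt
Leg 6: heading=37.1°, groundspeed=89.2 kt

Leg 1: desired track 158.3°; wind correction -26.4° → command heading 131.9°, groundspeed 108.3 kt
Leg 2: desired track 213.3°; wind correction -17.1° → command heading 196.2°, groundspeed 164.9 kt
Leg 3: desired track 166.7°; wind correction -26.5° → command heading 140.2°, groundspeed 116.5 kt
Leg 4: desired track 9.4°; wind correction +23.9° → command heading 33.3°, groundspeed 92.6 kt
Leg 5: desired track 103.6°; wind correction -12.6° → command heading 91.0°, groundspeed 74.8 kt
Leg 6: desired track 14.3°; wind correction +22.8° → command heading 37.1°, groundspeed 89.2 kt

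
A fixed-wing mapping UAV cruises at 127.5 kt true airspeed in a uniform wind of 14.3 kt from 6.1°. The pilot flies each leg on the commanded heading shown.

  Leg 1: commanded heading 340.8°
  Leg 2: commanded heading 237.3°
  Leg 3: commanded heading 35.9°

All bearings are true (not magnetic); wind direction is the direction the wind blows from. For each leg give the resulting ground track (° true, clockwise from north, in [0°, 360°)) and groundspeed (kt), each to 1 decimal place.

Leg 1: heading 340.8°; drift -3.1° → track 337.7°, groundspeed 114.7 kt
Leg 2: heading 237.3°; drift -4.7° → track 232.6°, groundspeed 136.9 kt
Leg 3: heading 35.9°; drift +3.5° → track 39.4°, groundspeed 115.3 kt

Leg 1: track=337.7°, groundspeed=114.7 kt
Leg 2: track=232.6°, groundspeed=136.9 kt
Leg 3: track=39.4°, groundspeed=115.3 kt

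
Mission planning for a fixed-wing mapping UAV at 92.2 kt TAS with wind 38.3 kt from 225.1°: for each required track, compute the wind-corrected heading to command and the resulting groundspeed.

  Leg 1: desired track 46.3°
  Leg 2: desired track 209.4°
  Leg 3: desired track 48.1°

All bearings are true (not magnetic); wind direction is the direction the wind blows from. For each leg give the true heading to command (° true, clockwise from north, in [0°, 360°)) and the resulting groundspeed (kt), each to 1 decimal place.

Leg 1: desired track 46.3°; wind correction +0.5° → command heading 46.8°, groundspeed 130.5 kt
Leg 2: desired track 209.4°; wind correction +6.5° → command heading 215.9°, groundspeed 54.7 kt
Leg 3: desired track 48.1°; wind correction +1.2° → command heading 49.3°, groundspeed 130.4 kt

Leg 1: heading=46.8°, groundspeed=130.5 kt
Leg 2: heading=215.9°, groundspeed=54.7 kt
Leg 3: heading=49.3°, groundspeed=130.4 kt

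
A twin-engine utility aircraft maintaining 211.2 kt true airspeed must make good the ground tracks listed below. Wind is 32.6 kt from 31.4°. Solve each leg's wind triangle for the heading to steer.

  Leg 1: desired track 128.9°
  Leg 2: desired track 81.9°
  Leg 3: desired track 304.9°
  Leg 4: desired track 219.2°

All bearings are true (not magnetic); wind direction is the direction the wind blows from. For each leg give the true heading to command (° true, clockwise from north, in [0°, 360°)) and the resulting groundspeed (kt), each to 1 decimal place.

Leg 1: desired track 128.9°; wind correction -8.8° → command heading 120.1°, groundspeed 213.0 kt
Leg 2: desired track 81.9°; wind correction -6.8° → command heading 75.1°, groundspeed 189.0 kt
Leg 3: desired track 304.9°; wind correction +8.9° → command heading 313.8°, groundspeed 206.7 kt
Leg 4: desired track 219.2°; wind correction +1.2° → command heading 220.4°, groundspeed 243.5 kt

Leg 1: heading=120.1°, groundspeed=213.0 kt
Leg 2: heading=75.1°, groundspeed=189.0 kt
Leg 3: heading=313.8°, groundspeed=206.7 kt
Leg 4: heading=220.4°, groundspeed=243.5 kt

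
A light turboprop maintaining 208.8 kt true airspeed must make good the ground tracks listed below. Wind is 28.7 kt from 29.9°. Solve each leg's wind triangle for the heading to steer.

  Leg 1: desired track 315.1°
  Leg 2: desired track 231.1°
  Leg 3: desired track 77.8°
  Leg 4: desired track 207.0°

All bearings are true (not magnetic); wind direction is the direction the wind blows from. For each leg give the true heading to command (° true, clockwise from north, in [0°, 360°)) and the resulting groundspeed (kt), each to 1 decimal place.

Leg 1: desired track 315.1°; wind correction +7.6° → command heading 322.7°, groundspeed 199.4 kt
Leg 2: desired track 231.1°; wind correction +2.8° → command heading 233.9°, groundspeed 235.3 kt
Leg 3: desired track 77.8°; wind correction -5.9° → command heading 71.9°, groundspeed 188.5 kt
Leg 4: desired track 207.0°; wind correction -0.4° → command heading 206.6°, groundspeed 237.5 kt

Leg 1: heading=322.7°, groundspeed=199.4 kt
Leg 2: heading=233.9°, groundspeed=235.3 kt
Leg 3: heading=71.9°, groundspeed=188.5 kt
Leg 4: heading=206.6°, groundspeed=237.5 kt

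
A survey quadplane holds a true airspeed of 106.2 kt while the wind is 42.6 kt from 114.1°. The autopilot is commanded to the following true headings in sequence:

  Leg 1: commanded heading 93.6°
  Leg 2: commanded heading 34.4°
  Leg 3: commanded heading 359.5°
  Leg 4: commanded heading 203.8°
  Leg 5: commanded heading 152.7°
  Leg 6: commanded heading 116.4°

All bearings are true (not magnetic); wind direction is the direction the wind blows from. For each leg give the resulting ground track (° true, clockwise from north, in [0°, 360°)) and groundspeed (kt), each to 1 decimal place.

Leg 1: track=80.9°, groundspeed=68.0 kt
Leg 2: track=11.4°, groundspeed=107.1 kt
Leg 3: track=342.1°, groundspeed=129.8 kt
Leg 4: track=225.7°, groundspeed=114.2 kt
Leg 5: track=172.7°, groundspeed=77.6 kt
Leg 6: track=117.9°, groundspeed=63.7 kt

Leg 1: heading 93.6°; drift -12.7° → track 80.9°, groundspeed 68.0 kt
Leg 2: heading 34.4°; drift -23.0° → track 11.4°, groundspeed 107.1 kt
Leg 3: heading 359.5°; drift -17.4° → track 342.1°, groundspeed 129.8 kt
Leg 4: heading 203.8°; drift +21.9° → track 225.7°, groundspeed 114.2 kt
Leg 5: heading 152.7°; drift +20.0° → track 172.7°, groundspeed 77.6 kt
Leg 6: heading 116.4°; drift +1.5° → track 117.9°, groundspeed 63.7 kt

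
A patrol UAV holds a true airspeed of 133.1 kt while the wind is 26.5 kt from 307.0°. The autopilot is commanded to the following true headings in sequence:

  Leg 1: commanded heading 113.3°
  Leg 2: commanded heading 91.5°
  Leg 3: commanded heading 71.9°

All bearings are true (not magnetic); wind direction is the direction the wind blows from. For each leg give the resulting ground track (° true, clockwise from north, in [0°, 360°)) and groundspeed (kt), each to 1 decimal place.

Leg 1: heading 113.3°; drift +2.3° → track 115.6°, groundspeed 159.0 kt
Leg 2: heading 91.5°; drift +5.7° → track 97.2°, groundspeed 155.4 kt
Leg 3: heading 71.9°; drift +8.3° → track 80.2°, groundspeed 149.8 kt

Leg 1: track=115.6°, groundspeed=159.0 kt
Leg 2: track=97.2°, groundspeed=155.4 kt
Leg 3: track=80.2°, groundspeed=149.8 kt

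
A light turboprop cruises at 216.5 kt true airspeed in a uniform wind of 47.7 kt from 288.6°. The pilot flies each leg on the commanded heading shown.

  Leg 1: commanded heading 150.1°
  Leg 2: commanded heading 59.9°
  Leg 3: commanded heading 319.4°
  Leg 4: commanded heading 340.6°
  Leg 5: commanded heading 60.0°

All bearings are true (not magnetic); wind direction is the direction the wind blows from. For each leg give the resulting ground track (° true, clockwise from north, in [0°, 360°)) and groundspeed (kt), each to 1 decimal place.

Leg 1: heading 150.1°; drift -7.1° → track 143.0°, groundspeed 254.2 kt
Leg 2: heading 59.9°; drift +8.2° → track 68.1°, groundspeed 250.6 kt
Leg 3: heading 319.4°; drift +7.9° → track 327.3°, groundspeed 177.2 kt
Leg 4: heading 340.6°; drift +11.4° → track 352.0°, groundspeed 190.9 kt
Leg 5: heading 60.0°; drift +8.2° → track 68.2°, groundspeed 250.6 kt

Leg 1: track=143.0°, groundspeed=254.2 kt
Leg 2: track=68.1°, groundspeed=250.6 kt
Leg 3: track=327.3°, groundspeed=177.2 kt
Leg 4: track=352.0°, groundspeed=190.9 kt
Leg 5: track=68.2°, groundspeed=250.6 kt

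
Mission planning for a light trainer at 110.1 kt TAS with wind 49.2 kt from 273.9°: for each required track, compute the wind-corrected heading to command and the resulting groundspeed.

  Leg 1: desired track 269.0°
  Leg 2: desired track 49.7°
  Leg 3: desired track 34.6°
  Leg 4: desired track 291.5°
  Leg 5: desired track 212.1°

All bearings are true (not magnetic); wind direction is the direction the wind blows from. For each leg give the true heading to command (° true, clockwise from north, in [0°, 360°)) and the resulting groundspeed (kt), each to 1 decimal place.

Leg 1: heading=271.2°, groundspeed=61.0 kt
Leg 2: heading=31.5°, groundspeed=139.9 kt
Leg 3: heading=12.0°, groundspeed=126.8 kt
Leg 4: heading=283.7°, groundspeed=62.2 kt
Leg 5: heading=235.3°, groundspeed=78.0 kt

Leg 1: desired track 269.0°; wind correction +2.2° → command heading 271.2°, groundspeed 61.0 kt
Leg 2: desired track 49.7°; wind correction -18.2° → command heading 31.5°, groundspeed 139.9 kt
Leg 3: desired track 34.6°; wind correction -22.6° → command heading 12.0°, groundspeed 126.8 kt
Leg 4: desired track 291.5°; wind correction -7.8° → command heading 283.7°, groundspeed 62.2 kt
Leg 5: desired track 212.1°; wind correction +23.2° → command heading 235.3°, groundspeed 78.0 kt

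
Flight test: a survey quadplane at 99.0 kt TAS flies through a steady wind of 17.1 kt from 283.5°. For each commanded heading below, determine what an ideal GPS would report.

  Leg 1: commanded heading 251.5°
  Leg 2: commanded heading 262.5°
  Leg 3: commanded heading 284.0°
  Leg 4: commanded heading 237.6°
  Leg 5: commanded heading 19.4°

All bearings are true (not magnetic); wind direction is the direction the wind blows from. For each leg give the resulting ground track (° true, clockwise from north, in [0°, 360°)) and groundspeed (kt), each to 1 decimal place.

Leg 1: track=245.4°, groundspeed=85.0 kt
Leg 2: track=258.3°, groundspeed=83.3 kt
Leg 3: track=284.1°, groundspeed=81.9 kt
Leg 4: track=229.6°, groundspeed=88.0 kt
Leg 5: track=29.0°, groundspeed=102.2 kt

Leg 1: heading 251.5°; drift -6.1° → track 245.4°, groundspeed 85.0 kt
Leg 2: heading 262.5°; drift -4.2° → track 258.3°, groundspeed 83.3 kt
Leg 3: heading 284.0°; drift +0.1° → track 284.1°, groundspeed 81.9 kt
Leg 4: heading 237.6°; drift -8.0° → track 229.6°, groundspeed 88.0 kt
Leg 5: heading 19.4°; drift +9.6° → track 29.0°, groundspeed 102.2 kt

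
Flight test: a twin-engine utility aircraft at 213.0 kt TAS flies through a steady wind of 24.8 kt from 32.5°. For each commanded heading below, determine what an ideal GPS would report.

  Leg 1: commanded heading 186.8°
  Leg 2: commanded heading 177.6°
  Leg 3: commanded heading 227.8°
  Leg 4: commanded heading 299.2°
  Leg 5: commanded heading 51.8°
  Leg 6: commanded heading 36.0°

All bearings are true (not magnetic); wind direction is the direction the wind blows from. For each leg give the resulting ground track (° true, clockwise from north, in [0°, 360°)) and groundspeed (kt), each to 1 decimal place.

Leg 1: track=189.4°, groundspeed=235.6 kt
Leg 2: track=181.1°, groundspeed=233.8 kt
Leg 3: track=226.2°, groundspeed=237.0 kt
Leg 4: track=292.6°, groundspeed=215.9 kt
Leg 5: track=54.3°, groundspeed=189.8 kt
Leg 6: track=36.5°, groundspeed=188.3 kt

Leg 1: heading 186.8°; drift +2.6° → track 189.4°, groundspeed 235.6 kt
Leg 2: heading 177.6°; drift +3.5° → track 181.1°, groundspeed 233.8 kt
Leg 3: heading 227.8°; drift -1.6° → track 226.2°, groundspeed 237.0 kt
Leg 4: heading 299.2°; drift -6.6° → track 292.6°, groundspeed 215.9 kt
Leg 5: heading 51.8°; drift +2.5° → track 54.3°, groundspeed 189.8 kt
Leg 6: heading 36.0°; drift +0.5° → track 36.5°, groundspeed 188.3 kt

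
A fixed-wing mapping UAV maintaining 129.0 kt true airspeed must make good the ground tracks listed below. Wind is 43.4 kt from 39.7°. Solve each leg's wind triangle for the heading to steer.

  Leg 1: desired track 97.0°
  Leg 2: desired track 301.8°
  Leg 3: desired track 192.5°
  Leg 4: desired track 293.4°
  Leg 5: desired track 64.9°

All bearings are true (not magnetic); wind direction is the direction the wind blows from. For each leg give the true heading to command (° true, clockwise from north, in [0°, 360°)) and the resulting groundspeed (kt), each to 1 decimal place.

Leg 1: heading=80.6°, groundspeed=100.3 kt
Leg 2: heading=321.3°, groundspeed=127.6 kt
Leg 3: heading=183.7°, groundspeed=166.1 kt
Leg 4: heading=312.2°, groundspeed=134.3 kt
Leg 5: heading=56.7°, groundspeed=88.4 kt

Leg 1: desired track 97.0°; wind correction -16.4° → command heading 80.6°, groundspeed 100.3 kt
Leg 2: desired track 301.8°; wind correction +19.5° → command heading 321.3°, groundspeed 127.6 kt
Leg 3: desired track 192.5°; wind correction -8.8° → command heading 183.7°, groundspeed 166.1 kt
Leg 4: desired track 293.4°; wind correction +18.8° → command heading 312.2°, groundspeed 134.3 kt
Leg 5: desired track 64.9°; wind correction -8.2° → command heading 56.7°, groundspeed 88.4 kt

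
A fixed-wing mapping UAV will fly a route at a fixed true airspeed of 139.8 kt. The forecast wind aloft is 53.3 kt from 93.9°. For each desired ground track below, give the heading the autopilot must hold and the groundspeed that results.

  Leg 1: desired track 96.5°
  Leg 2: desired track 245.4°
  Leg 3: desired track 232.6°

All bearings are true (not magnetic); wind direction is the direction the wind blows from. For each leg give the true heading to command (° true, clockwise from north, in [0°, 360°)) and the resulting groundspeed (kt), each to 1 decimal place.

Leg 1: desired track 96.5°; wind correction -1.0° → command heading 95.5°, groundspeed 86.5 kt
Leg 2: desired track 245.4°; wind correction -10.5° → command heading 234.9°, groundspeed 184.3 kt
Leg 3: desired track 232.6°; wind correction -14.6° → command heading 218.0°, groundspeed 175.3 kt

Leg 1: heading=95.5°, groundspeed=86.5 kt
Leg 2: heading=234.9°, groundspeed=184.3 kt
Leg 3: heading=218.0°, groundspeed=175.3 kt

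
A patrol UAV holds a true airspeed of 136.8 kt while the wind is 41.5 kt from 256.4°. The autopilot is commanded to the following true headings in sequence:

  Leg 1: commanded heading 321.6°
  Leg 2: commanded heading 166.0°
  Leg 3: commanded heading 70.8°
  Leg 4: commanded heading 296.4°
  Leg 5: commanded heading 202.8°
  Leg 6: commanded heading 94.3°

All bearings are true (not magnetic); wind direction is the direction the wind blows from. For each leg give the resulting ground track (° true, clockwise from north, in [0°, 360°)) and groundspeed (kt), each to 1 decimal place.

Leg 1: heading 321.6°; drift +17.5° → track 339.1°, groundspeed 125.2 kt
Leg 2: heading 166.0°; drift -16.8° → track 149.2°, groundspeed 143.2 kt
Leg 3: heading 70.8°; drift +1.3° → track 72.1°, groundspeed 178.1 kt
Leg 4: heading 296.4°; drift +14.3° → track 310.7°, groundspeed 108.3 kt
Leg 5: heading 202.8°; drift -16.6° → track 186.2°, groundspeed 117.0 kt
Leg 6: heading 94.3°; drift -4.1° → track 90.2°, groundspeed 176.8 kt

Leg 1: track=339.1°, groundspeed=125.2 kt
Leg 2: track=149.2°, groundspeed=143.2 kt
Leg 3: track=72.1°, groundspeed=178.1 kt
Leg 4: track=310.7°, groundspeed=108.3 kt
Leg 5: track=186.2°, groundspeed=117.0 kt
Leg 6: track=90.2°, groundspeed=176.8 kt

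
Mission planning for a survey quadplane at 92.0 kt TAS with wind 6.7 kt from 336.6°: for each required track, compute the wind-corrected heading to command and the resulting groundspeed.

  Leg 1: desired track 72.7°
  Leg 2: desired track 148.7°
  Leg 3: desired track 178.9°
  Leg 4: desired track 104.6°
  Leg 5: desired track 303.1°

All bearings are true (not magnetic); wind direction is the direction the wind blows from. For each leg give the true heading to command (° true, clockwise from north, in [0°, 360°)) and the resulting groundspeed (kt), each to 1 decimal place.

Leg 1: desired track 72.7°; wind correction -4.2° → command heading 68.5°, groundspeed 92.5 kt
Leg 2: desired track 148.7°; wind correction -0.6° → command heading 148.1°, groundspeed 98.6 kt
Leg 3: desired track 178.9°; wind correction +1.6° → command heading 180.5°, groundspeed 98.2 kt
Leg 4: desired track 104.6°; wind correction -3.3° → command heading 101.3°, groundspeed 96.0 kt
Leg 5: desired track 303.1°; wind correction +2.3° → command heading 305.4°, groundspeed 86.3 kt

Leg 1: heading=68.5°, groundspeed=92.5 kt
Leg 2: heading=148.1°, groundspeed=98.6 kt
Leg 3: heading=180.5°, groundspeed=98.2 kt
Leg 4: heading=101.3°, groundspeed=96.0 kt
Leg 5: heading=305.4°, groundspeed=86.3 kt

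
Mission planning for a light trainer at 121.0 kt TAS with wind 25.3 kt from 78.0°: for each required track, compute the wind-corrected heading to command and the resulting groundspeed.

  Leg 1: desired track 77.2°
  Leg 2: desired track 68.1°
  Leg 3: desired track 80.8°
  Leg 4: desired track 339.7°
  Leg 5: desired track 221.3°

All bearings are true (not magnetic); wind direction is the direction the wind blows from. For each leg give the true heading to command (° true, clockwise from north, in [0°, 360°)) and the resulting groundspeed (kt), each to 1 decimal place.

Leg 1: desired track 77.2°; wind correction +0.2° → command heading 77.4°, groundspeed 95.7 kt
Leg 2: desired track 68.1°; wind correction +2.1° → command heading 70.2°, groundspeed 96.0 kt
Leg 3: desired track 80.8°; wind correction -0.6° → command heading 80.2°, groundspeed 95.7 kt
Leg 4: desired track 339.7°; wind correction +11.9° → command heading 351.6°, groundspeed 122.0 kt
Leg 5: desired track 221.3°; wind correction -7.2° → command heading 214.1°, groundspeed 140.3 kt

Leg 1: heading=77.4°, groundspeed=95.7 kt
Leg 2: heading=70.2°, groundspeed=96.0 kt
Leg 3: heading=80.2°, groundspeed=95.7 kt
Leg 4: heading=351.6°, groundspeed=122.0 kt
Leg 5: heading=214.1°, groundspeed=140.3 kt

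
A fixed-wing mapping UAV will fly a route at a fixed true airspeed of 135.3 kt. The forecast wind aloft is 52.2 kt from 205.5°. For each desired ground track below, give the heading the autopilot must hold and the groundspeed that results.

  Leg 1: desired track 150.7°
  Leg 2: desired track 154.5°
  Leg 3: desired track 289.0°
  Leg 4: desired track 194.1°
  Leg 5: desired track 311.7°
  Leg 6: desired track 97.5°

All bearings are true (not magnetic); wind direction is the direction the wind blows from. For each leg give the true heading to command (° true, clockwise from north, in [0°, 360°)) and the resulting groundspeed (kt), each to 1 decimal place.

Leg 1: desired track 150.7°; wind correction +18.4° → command heading 169.1°, groundspeed 98.3 kt
Leg 2: desired track 154.5°; wind correction +17.4° → command heading 171.9°, groundspeed 96.2 kt
Leg 3: desired track 289.0°; wind correction -22.5° → command heading 266.5°, groundspeed 119.1 kt
Leg 4: desired track 194.1°; wind correction +4.4° → command heading 198.5°, groundspeed 83.7 kt
Leg 5: desired track 311.7°; wind correction -21.7° → command heading 290.0°, groundspeed 140.2 kt
Leg 6: desired track 97.5°; wind correction +21.5° → command heading 119.0°, groundspeed 142.0 kt

Leg 1: heading=169.1°, groundspeed=98.3 kt
Leg 2: heading=171.9°, groundspeed=96.2 kt
Leg 3: heading=266.5°, groundspeed=119.1 kt
Leg 4: heading=198.5°, groundspeed=83.7 kt
Leg 5: heading=290.0°, groundspeed=140.2 kt
Leg 6: heading=119.0°, groundspeed=142.0 kt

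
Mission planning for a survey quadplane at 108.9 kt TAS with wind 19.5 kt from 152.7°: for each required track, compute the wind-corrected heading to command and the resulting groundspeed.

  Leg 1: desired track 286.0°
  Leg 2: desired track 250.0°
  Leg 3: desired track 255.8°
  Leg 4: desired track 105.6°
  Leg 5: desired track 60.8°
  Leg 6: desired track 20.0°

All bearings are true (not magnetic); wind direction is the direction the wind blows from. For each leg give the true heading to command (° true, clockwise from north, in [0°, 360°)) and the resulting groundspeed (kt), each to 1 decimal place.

Leg 1: heading=278.5°, groundspeed=121.3 kt
Leg 2: heading=239.8°, groundspeed=109.6 kt
Leg 3: heading=245.8°, groundspeed=111.7 kt
Leg 4: heading=113.1°, groundspeed=94.7 kt
Leg 5: heading=71.1°, groundspeed=107.8 kt
Leg 6: heading=27.6°, groundspeed=121.2 kt

Leg 1: desired track 286.0°; wind correction -7.5° → command heading 278.5°, groundspeed 121.3 kt
Leg 2: desired track 250.0°; wind correction -10.2° → command heading 239.8°, groundspeed 109.6 kt
Leg 3: desired track 255.8°; wind correction -10.0° → command heading 245.8°, groundspeed 111.7 kt
Leg 4: desired track 105.6°; wind correction +7.5° → command heading 113.1°, groundspeed 94.7 kt
Leg 5: desired track 60.8°; wind correction +10.3° → command heading 71.1°, groundspeed 107.8 kt
Leg 6: desired track 20.0°; wind correction +7.6° → command heading 27.6°, groundspeed 121.2 kt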